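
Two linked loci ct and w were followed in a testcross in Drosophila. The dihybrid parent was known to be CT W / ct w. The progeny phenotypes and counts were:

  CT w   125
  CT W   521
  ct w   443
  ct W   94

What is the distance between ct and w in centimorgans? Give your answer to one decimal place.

The recombinant classes are CT w and ct W: 125 + 94 = 219.
Recombination frequency = 219/1183 = 0.1851 ≈ 18.5%, i.e. 18.5 centimorgans.

18.5 centimorgans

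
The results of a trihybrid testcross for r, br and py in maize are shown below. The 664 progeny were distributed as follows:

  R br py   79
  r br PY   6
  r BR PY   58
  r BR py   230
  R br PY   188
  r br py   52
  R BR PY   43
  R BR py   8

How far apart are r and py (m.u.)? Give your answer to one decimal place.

The two most frequent reciprocal classes, R br PY and r BR py, are the parental types, so the F1 was R br PY / r BR py.
The two rarest classes, r br PY and R BR py, are the double crossovers. Comparing them with the parentals, only the r allele has switched, so r is the middle locus and the order is py – r – br.
Crossovers in the py–r interval produce the single-crossover classes R br py and r BR PY (79 + 58 = 137) plus the double crossovers (14).
RF(py–r) = (137 + 14) / 664 = 151/664 = 0.2274 → 22.7 m.u.

22.7 m.u.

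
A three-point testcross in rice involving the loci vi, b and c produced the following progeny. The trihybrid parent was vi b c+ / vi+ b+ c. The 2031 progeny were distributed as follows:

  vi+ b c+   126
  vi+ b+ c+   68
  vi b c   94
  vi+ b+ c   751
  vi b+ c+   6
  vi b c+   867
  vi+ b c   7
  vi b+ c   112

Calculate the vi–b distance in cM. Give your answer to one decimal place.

12.4 cM

The two rarest classes, vi b+ c+ and vi+ b c, are the double crossovers. Comparing them with the parentals, only the b allele has switched, so b is the middle locus and the order is vi – b – c.
Crossovers in the vi–b interval produce the single-crossover classes vi+ b c+ and vi b+ c (126 + 112 = 238) plus the double crossovers (13).
RF(vi–b) = (238 + 13) / 2031 = 251/2031 = 0.1236 → 12.4 cM.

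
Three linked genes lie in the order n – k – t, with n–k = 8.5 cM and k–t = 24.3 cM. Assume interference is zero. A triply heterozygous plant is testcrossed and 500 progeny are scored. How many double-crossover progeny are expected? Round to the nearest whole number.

10

Map distances give recombination frequencies of 0.085 and 0.243 for the two intervals.
With no interference, expected double-crossover frequency = 0.085 × 0.243 = 0.02065.
Expected number = 0.02065 × 500 = 10.33 ≈ 10.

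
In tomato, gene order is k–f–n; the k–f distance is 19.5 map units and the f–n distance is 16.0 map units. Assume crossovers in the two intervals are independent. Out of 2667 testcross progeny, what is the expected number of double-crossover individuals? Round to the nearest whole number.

Map distances give recombination frequencies of 0.195 and 0.160 for the two intervals.
With no interference, expected double-crossover frequency = 0.195 × 0.160 = 0.03120.
Expected number = 0.03120 × 2667 = 83.21 ≈ 83.

83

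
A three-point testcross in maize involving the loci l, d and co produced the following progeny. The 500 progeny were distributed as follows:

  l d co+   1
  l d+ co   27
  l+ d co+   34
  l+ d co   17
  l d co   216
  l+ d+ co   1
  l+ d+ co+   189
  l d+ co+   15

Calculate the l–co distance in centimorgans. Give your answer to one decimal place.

The two most frequent reciprocal classes, l+ d+ co+ and l d co, are the parental types, so the F1 was l+ d+ co+ / l d co.
The two rarest classes, l+ d+ co and l d co+, are the double crossovers. Comparing them with the parentals, only the co allele has switched, so co is the middle locus and the order is l – co – d.
Crossovers in the l–co interval produce the single-crossover classes l d+ co+ and l+ d co (15 + 17 = 32) plus the double crossovers (2).
RF(l–co) = (32 + 2) / 500 = 34/500 = 0.0680 → 6.8 centimorgans.

6.8 centimorgans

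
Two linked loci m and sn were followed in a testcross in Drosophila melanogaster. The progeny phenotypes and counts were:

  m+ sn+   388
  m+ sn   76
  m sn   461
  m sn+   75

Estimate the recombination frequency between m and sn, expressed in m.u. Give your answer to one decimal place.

The two most frequent classes, m+ sn+ (388) and m sn (461), are the parental types, so the F1 was m+ sn+ / m sn.
The recombinant classes are m+ sn and m sn+: 76 + 75 = 151.
Recombination frequency = 151/1000 = 0.1510 ≈ 15.1%, i.e. 15.1 m.u.

15.1 m.u.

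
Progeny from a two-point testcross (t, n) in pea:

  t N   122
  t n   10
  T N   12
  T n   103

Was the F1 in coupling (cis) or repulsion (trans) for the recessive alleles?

The two most frequent classes are T n (103) and t N (122); these are the parental (non-recombinant) types.
So the F1 carried T n on one chromosome and t N on the other — the recessive alleles are on opposite chromosomes (trans / repulsion).

trans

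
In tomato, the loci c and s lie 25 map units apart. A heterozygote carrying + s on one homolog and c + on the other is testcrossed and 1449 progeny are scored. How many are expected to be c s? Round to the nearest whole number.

A map distance of 25 map units corresponds to a recombination frequency of 0.250.
The F1 is + s / c +, so c s is a recombinant gamete class with expected frequency r/2 = 0.250/2 = 0.1250.
Expected number = 0.1250 × 1449 = 181.12 ≈ 181.

181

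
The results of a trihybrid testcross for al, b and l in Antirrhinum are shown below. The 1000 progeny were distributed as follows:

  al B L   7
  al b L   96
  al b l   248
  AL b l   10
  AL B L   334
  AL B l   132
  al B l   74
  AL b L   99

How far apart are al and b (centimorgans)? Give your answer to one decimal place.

19.0 centimorgans

The two most frequent reciprocal classes, AL B L and al b l, are the parental types, so the F1 was AL B L / al b l.
The two rarest classes, al B L and AL b l, are the double crossovers. Comparing them with the parentals, only the al allele has switched, so al is the middle locus and the order is l – al – b.
Crossovers in the al–b interval produce the single-crossover classes AL b L and al B l (99 + 74 = 173) plus the double crossovers (17).
RF(al–b) = (173 + 17) / 1000 = 190/1000 = 0.1900 → 19.0 centimorgans.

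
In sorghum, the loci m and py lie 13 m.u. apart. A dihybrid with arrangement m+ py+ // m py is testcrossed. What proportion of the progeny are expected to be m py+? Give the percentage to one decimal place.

A map distance of 13 m.u. corresponds to a recombination frequency of 0.130.
The F1 is m+ py+ / m py, so m py+ is a recombinant gamete class with expected frequency r/2 = 0.130/2 = 0.0650.
That is 0.0650 = 6.5% of the progeny.

6.5%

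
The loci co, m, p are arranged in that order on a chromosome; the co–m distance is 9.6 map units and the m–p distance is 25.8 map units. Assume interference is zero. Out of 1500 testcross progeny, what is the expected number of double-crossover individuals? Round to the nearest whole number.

37

Map distances give recombination frequencies of 0.096 and 0.258 for the two intervals.
With no interference, expected double-crossover frequency = 0.096 × 0.258 = 0.02477.
Expected number = 0.02477 × 1500 = 37.15 ≈ 37.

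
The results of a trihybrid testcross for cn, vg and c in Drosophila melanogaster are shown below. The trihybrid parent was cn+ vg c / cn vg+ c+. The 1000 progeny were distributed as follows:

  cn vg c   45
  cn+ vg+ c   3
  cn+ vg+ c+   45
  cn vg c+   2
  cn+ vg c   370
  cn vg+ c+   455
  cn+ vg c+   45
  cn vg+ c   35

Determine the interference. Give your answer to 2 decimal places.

The two rarest classes, cn+ vg+ c and cn vg c+, are the double crossovers. Comparing them with the parentals, only the vg allele has switched, so vg is the middle locus and the order is c – vg – cn.
c–vg: (80 + 5)/1000 = 0.0850; vg–cn: (90 + 5)/1000 = 0.0950.
Expected DCO frequency = 0.0850 × 0.0950 ≈ 0.00808; observed = 5/1000 ≈ 0.00500.
Coefficient of coincidence = 0.00500/0.00808 ≈ 0.62; interference = 1 − 0.62 = 0.38.

0.38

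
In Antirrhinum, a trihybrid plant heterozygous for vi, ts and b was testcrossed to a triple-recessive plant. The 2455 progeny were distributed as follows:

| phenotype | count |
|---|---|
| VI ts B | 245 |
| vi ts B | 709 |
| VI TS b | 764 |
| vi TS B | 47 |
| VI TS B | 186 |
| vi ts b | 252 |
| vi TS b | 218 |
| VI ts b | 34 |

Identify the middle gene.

The two most frequent reciprocal classes, VI TS b and vi ts B, are the parental types, so the F1 was VI TS b / vi ts B.
The two rarest classes, VI ts b and vi TS B, are the double crossovers. Comparing them with the parentals, only the ts allele has switched, so ts is the middle locus and the order is vi – ts – b.

ts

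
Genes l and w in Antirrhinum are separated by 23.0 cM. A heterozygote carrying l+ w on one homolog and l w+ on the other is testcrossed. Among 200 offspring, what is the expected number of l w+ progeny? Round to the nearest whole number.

77

A map distance of 23.0 cM corresponds to a recombination frequency of 0.230.
The F1 is l+ w / l w+, so l w+ is a parental gamete class with expected frequency (1 − r)/2 = 0.770/2 = 0.3850.
Expected number = 0.3850 × 200 = 77.00 ≈ 77.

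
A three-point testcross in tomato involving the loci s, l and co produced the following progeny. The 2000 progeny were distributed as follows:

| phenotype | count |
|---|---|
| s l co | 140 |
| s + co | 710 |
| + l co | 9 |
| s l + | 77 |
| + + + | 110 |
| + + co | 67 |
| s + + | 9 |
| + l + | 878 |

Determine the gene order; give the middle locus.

co

The two most frequent reciprocal classes, s + co and + l +, are the parental types, so the F1 was s + co / + l +.
The two rarest classes, s + + and + l co, are the double crossovers. Comparing them with the parentals, only the co allele has switched, so co is the middle locus and the order is s – co – l.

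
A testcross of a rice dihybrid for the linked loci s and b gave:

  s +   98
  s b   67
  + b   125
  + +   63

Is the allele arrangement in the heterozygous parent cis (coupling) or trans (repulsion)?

The two most frequent classes are + b (125) and s + (98); these are the parental (non-recombinant) types.
So the F1 carried + b on one chromosome and s + on the other — the recessive alleles are on opposite chromosomes (trans / repulsion).

trans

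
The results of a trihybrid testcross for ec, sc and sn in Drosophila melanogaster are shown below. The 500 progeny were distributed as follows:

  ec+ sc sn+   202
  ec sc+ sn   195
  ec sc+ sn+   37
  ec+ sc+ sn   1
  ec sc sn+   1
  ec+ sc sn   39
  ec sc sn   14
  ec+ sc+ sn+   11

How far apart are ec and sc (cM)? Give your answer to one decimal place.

5.4 cM

The two most frequent reciprocal classes, ec+ sc sn+ and ec sc+ sn, are the parental types, so the F1 was ec+ sc sn+ / ec sc+ sn.
The two rarest classes, ec sc sn+ and ec+ sc+ sn, are the double crossovers. Comparing them with the parentals, only the ec allele has switched, so ec is the middle locus and the order is sn – ec – sc.
Crossovers in the ec–sc interval produce the single-crossover classes ec+ sc+ sn+ and ec sc sn (11 + 14 = 25) plus the double crossovers (2).
RF(ec–sc) = (25 + 2) / 500 = 27/500 = 0.0540 → 5.4 cM.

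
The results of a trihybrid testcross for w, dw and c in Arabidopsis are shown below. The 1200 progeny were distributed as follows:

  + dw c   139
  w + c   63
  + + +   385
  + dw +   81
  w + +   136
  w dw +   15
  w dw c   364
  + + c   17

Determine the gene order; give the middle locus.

The two most frequent reciprocal classes, + + + and w dw c, are the parental types, so the F1 was + + + / w dw c.
The two rarest classes, + + c and w dw +, are the double crossovers. Comparing them with the parentals, only the c allele has switched, so c is the middle locus and the order is w – c – dw.

c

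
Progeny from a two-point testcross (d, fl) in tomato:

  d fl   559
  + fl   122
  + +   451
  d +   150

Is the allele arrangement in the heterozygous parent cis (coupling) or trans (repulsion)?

The two most frequent classes are + + (451) and d fl (559); these are the parental (non-recombinant) types.
So the F1 carried + + on one chromosome and d fl on the other — the recessive alleles are on the same chromosome (cis / coupling).

cis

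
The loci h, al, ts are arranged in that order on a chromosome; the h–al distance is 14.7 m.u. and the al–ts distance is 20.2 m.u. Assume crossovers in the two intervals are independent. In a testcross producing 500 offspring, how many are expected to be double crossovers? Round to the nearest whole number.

15

Map distances give recombination frequencies of 0.147 and 0.202 for the two intervals.
With no interference, expected double-crossover frequency = 0.147 × 0.202 = 0.02969.
Expected number = 0.02969 × 500 = 14.85 ≈ 15.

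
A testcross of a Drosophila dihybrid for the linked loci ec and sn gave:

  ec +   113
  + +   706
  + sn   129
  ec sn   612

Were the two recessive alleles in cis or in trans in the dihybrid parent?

The two most frequent classes are + + (706) and ec sn (612); these are the parental (non-recombinant) types.
So the F1 carried + + on one chromosome and ec sn on the other — the recessive alleles are on the same chromosome (cis / coupling).

cis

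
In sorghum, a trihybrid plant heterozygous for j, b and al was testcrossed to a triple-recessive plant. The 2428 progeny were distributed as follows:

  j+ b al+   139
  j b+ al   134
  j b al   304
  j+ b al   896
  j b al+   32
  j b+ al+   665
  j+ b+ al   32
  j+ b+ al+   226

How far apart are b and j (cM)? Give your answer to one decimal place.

24.5 cM

The two most frequent reciprocal classes, j b+ al+ and j+ b al, are the parental types, so the F1 was j b+ al+ / j+ b al.
The two rarest classes, j b al+ and j+ b+ al, are the double crossovers. Comparing them with the parentals, only the b allele has switched, so b is the middle locus and the order is j – b – al.
Crossovers in the j–b interval produce the single-crossover classes j+ b+ al+ and j b al (226 + 304 = 530) plus the double crossovers (64).
RF(j–b) = (530 + 64) / 2428 = 594/2428 = 0.2446 → 24.5 cM.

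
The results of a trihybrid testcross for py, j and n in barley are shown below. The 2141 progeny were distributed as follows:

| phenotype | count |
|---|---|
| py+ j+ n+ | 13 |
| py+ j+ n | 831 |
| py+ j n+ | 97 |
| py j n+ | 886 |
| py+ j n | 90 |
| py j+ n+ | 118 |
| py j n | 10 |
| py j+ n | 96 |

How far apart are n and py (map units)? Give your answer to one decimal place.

The two most frequent reciprocal classes, py+ j+ n and py j n+, are the parental types, so the F1 was py+ j+ n / py j n+.
The two rarest classes, py+ j+ n+ and py j n, are the double crossovers. Comparing them with the parentals, only the n allele has switched, so n is the middle locus and the order is j – n – py.
Crossovers in the n–py interval produce the single-crossover classes py j+ n and py+ j n+ (96 + 97 = 193) plus the double crossovers (23).
RF(n–py) = (193 + 23) / 2141 = 216/2141 = 0.1009 → 10.1 map units.

10.1 map units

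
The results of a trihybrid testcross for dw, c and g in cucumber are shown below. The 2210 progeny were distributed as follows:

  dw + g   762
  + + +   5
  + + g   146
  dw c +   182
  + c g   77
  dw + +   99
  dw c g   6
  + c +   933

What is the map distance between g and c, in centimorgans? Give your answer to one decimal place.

The two most frequent reciprocal classes, + c + and dw + g, are the parental types, so the F1 was + c + / dw + g.
The two rarest classes, + + + and dw c g, are the double crossovers. Comparing them with the parentals, only the c allele has switched, so c is the middle locus and the order is g – c – dw.
Crossovers in the g–c interval produce the single-crossover classes + c g and dw + + (77 + 99 = 176) plus the double crossovers (11).
RF(g–c) = (176 + 11) / 2210 = 187/2210 = 0.0846 → 8.5 centimorgans.

8.5 centimorgans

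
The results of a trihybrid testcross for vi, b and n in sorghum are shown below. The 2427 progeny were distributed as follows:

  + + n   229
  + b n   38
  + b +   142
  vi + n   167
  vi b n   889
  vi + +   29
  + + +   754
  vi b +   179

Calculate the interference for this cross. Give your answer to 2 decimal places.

The two most frequent reciprocal classes, vi b n and + + +, are the parental types, so the F1 was vi b n / + + +.
The two rarest classes, + b n and vi + +, are the double crossovers. Comparing them with the parentals, only the vi allele has switched, so vi is the middle locus and the order is n – vi – b.
n–vi: (408 + 67)/2427 = 0.1957; vi–b: (309 + 67)/2427 = 0.1549.
Expected DCO frequency = 0.1957 × 0.1549 ≈ 0.03031; observed = 67/2427 ≈ 0.02761.
Coefficient of coincidence = 0.02761/0.03031 ≈ 0.91; interference = 1 − 0.91 = 0.09.

0.09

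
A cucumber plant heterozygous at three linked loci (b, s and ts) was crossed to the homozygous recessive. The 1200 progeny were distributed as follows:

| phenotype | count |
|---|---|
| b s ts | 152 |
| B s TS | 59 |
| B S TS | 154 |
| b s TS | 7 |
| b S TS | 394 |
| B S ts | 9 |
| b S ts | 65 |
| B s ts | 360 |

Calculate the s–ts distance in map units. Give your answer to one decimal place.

11.7 map units

The two most frequent reciprocal classes, B s ts and b S TS, are the parental types, so the F1 was B s ts / b S TS.
The two rarest classes, B S ts and b s TS, are the double crossovers. Comparing them with the parentals, only the s allele has switched, so s is the middle locus and the order is ts – s – b.
Crossovers in the ts–s interval produce the single-crossover classes B s TS and b S ts (59 + 65 = 124) plus the double crossovers (16).
RF(ts–s) = (124 + 16) / 1200 = 140/1200 = 0.1167 → 11.7 map units.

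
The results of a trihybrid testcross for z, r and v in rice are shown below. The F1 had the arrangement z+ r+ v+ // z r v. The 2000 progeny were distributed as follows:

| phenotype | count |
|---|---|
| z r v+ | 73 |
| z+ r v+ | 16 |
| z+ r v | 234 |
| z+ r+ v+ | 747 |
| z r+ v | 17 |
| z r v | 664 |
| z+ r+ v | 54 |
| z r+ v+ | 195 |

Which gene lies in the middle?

The two rarest classes, z+ r v+ and z r+ v, are the double crossovers. Comparing them with the parentals, only the r allele has switched, so r is the middle locus and the order is v – r – z.

r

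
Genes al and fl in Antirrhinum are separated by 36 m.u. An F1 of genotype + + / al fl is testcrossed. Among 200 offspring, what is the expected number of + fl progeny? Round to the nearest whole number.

36

A map distance of 36 m.u. corresponds to a recombination frequency of 0.360.
The F1 is + + / al fl, so + fl is a recombinant gamete class with expected frequency r/2 = 0.360/2 = 0.1800.
Expected number = 0.1800 × 200 = 36.00 ≈ 36.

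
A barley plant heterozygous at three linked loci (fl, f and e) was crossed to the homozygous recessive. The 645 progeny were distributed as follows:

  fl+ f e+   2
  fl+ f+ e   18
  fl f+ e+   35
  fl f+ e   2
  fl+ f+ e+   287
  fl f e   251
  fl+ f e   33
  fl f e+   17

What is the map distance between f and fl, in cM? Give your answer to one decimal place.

The two most frequent reciprocal classes, fl+ f+ e+ and fl f e, are the parental types, so the F1 was fl+ f+ e+ / fl f e.
The two rarest classes, fl+ f e+ and fl f+ e, are the double crossovers. Comparing them with the parentals, only the f allele has switched, so f is the middle locus and the order is fl – f – e.
Crossovers in the fl–f interval produce the single-crossover classes fl f+ e+ and fl+ f e (35 + 33 = 68) plus the double crossovers (4).
RF(fl–f) = (68 + 4) / 645 = 72/645 = 0.1116 → 11.2 cM.

11.2 cM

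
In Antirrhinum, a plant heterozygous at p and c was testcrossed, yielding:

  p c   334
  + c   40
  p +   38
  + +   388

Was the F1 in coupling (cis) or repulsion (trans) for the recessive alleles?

The two most frequent classes are + + (388) and p c (334); these are the parental (non-recombinant) types.
So the F1 carried + + on one chromosome and p c on the other — the recessive alleles are on the same chromosome (cis / coupling).

cis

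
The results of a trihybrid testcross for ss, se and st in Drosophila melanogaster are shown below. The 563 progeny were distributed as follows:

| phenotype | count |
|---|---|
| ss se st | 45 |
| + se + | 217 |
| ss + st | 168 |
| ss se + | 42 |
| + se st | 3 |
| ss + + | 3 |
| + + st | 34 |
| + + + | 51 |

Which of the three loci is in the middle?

st

The two most frequent reciprocal classes, ss + st and + se +, are the parental types, so the F1 was ss + st / + se +.
The two rarest classes, ss + + and + se st, are the double crossovers. Comparing them with the parentals, only the st allele has switched, so st is the middle locus and the order is ss – st – se.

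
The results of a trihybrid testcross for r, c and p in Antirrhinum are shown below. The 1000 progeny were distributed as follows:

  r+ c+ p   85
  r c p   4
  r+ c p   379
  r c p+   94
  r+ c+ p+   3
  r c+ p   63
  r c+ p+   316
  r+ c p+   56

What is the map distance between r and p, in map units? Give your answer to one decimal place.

The two most frequent reciprocal classes, r c+ p+ and r+ c p, are the parental types, so the F1 was r c+ p+ / r+ c p.
The two rarest classes, r+ c+ p+ and r c p, are the double crossovers. Comparing them with the parentals, only the r allele has switched, so r is the middle locus and the order is c – r – p.
Crossovers in the r–p interval produce the single-crossover classes r c+ p and r+ c p+ (63 + 56 = 119) plus the double crossovers (7).
RF(r–p) = (119 + 7) / 1000 = 126/1000 = 0.1260 → 12.6 map units.

12.6 map units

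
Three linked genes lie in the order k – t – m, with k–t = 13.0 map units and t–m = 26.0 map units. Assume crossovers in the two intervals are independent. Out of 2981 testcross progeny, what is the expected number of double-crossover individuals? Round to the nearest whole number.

Map distances give recombination frequencies of 0.130 and 0.260 for the two intervals.
With no interference, expected double-crossover frequency = 0.130 × 0.260 = 0.03380.
Expected number = 0.03380 × 2981 = 100.76 ≈ 101.

101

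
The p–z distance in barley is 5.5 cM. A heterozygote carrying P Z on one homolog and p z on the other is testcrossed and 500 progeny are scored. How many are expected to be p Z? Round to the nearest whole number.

14

A map distance of 5.5 cM corresponds to a recombination frequency of 0.055.
The F1 is P Z / p z, so p Z is a recombinant gamete class with expected frequency r/2 = 0.055/2 = 0.0275.
Expected number = 0.0275 × 500 = 13.75 ≈ 14.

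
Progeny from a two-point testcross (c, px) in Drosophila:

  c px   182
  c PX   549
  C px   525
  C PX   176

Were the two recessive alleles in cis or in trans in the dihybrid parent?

The two most frequent classes are C px (525) and c PX (549); these are the parental (non-recombinant) types.
So the F1 carried C px on one chromosome and c PX on the other — the recessive alleles are on opposite chromosomes (trans / repulsion).

trans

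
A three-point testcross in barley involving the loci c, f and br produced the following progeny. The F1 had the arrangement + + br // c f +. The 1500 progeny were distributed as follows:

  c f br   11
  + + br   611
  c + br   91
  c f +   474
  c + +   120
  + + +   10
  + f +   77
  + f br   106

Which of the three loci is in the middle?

The two rarest classes, + + + and c f br, are the double crossovers. Comparing them with the parentals, only the br allele has switched, so br is the middle locus and the order is c – br – f.

br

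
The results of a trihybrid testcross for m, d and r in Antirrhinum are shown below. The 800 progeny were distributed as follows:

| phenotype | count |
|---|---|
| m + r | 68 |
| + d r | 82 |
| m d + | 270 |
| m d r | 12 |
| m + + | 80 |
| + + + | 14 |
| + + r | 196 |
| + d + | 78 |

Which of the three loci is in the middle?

The two most frequent reciprocal classes, + + r and m d +, are the parental types, so the F1 was + + r / m d +.
The two rarest classes, + + + and m d r, are the double crossovers. Comparing them with the parentals, only the r allele has switched, so r is the middle locus and the order is d – r – m.

r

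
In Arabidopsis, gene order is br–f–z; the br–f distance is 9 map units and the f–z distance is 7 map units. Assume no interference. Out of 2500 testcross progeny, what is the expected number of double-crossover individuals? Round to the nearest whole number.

Map distances give recombination frequencies of 0.090 and 0.070 for the two intervals.
With no interference, expected double-crossover frequency = 0.090 × 0.070 = 0.00630.
Expected number = 0.00630 × 2500 = 15.75 ≈ 16.

16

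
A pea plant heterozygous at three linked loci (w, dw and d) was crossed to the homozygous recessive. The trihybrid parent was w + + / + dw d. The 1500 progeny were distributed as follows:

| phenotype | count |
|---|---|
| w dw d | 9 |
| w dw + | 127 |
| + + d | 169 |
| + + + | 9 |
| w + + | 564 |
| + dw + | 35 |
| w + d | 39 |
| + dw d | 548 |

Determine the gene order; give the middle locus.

The two rarest classes, + + + and w dw d, are the double crossovers. Comparing them with the parentals, only the w allele has switched, so w is the middle locus and the order is d – w – dw.

w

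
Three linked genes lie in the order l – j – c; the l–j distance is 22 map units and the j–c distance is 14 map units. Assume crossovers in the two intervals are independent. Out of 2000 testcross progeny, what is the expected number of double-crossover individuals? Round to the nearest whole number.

62

Map distances give recombination frequencies of 0.220 and 0.140 for the two intervals.
With no interference, expected double-crossover frequency = 0.220 × 0.140 = 0.03080.
Expected number = 0.03080 × 2000 = 61.60 ≈ 62.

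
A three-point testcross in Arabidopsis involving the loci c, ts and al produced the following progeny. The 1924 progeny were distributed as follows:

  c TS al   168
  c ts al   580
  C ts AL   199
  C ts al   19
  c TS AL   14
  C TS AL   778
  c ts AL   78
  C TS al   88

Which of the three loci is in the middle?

The two most frequent reciprocal classes, c ts al and C TS AL, are the parental types, so the F1 was c ts al / C TS AL.
The two rarest classes, C ts al and c TS AL, are the double crossovers. Comparing them with the parentals, only the c allele has switched, so c is the middle locus and the order is al – c – ts.

c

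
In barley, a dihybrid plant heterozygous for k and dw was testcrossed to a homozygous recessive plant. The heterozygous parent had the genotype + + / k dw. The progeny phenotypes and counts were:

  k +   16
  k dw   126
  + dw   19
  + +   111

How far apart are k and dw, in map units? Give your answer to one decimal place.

The recombinant classes are + dw and k +: 19 + 16 = 35.
Recombination frequency = 35/272 = 0.1287 ≈ 12.9%, i.e. 12.9 map units.

12.9 map units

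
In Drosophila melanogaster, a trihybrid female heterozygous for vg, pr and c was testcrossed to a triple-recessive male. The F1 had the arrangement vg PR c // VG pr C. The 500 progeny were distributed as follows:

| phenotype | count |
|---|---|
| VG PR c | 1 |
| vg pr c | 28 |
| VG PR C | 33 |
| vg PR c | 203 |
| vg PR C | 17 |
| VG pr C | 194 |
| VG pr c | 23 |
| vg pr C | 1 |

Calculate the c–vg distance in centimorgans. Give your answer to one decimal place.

8.4 centimorgans

The two rarest classes, VG PR c and vg pr C, are the double crossovers. Comparing them with the parentals, only the vg allele has switched, so vg is the middle locus and the order is pr – vg – c.
Crossovers in the vg–c interval produce the single-crossover classes vg PR C and VG pr c (17 + 23 = 40) plus the double crossovers (2).
RF(vg–c) = (40 + 2) / 500 = 42/500 = 0.0840 → 8.4 centimorgans.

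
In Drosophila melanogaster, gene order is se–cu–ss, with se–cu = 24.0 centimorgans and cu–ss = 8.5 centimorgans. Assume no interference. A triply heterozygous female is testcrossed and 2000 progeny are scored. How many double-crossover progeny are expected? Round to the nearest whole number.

41

Map distances give recombination frequencies of 0.240 and 0.085 for the two intervals.
With no interference, expected double-crossover frequency = 0.240 × 0.085 = 0.02040.
Expected number = 0.02040 × 2000 = 40.80 ≈ 41.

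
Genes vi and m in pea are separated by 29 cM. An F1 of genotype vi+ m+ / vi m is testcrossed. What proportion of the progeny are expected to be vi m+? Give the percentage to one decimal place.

A map distance of 29 cM corresponds to a recombination frequency of 0.290.
The F1 is vi+ m+ / vi m, so vi m+ is a recombinant gamete class with expected frequency r/2 = 0.290/2 = 0.1450.
That is 0.1450 = 14.5% of the progeny.

14.5%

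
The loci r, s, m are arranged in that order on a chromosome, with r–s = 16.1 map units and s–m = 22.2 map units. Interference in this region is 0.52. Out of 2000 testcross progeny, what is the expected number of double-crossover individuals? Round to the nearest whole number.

Map distances give recombination frequencies of 0.161 and 0.222 for the two intervals.
With interference 0.52 (so coincidence = 0.48), expected double-crossover frequency = 0.161 × 0.222 × 0.48 = 0.01716.
Expected number = 0.01716 × 2000 = 34.31 ≈ 34.

34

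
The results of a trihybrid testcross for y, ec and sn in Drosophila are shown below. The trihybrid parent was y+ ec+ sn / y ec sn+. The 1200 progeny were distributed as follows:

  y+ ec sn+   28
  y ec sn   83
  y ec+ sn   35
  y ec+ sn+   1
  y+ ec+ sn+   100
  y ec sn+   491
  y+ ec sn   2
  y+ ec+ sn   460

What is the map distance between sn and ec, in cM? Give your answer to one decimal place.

15.5 cM

The two rarest classes, y+ ec sn and y ec+ sn+, are the double crossovers. Comparing them with the parentals, only the ec allele has switched, so ec is the middle locus and the order is y – ec – sn.
Crossovers in the ec–sn interval produce the single-crossover classes y+ ec+ sn+ and y ec sn (100 + 83 = 183) plus the double crossovers (3).
RF(ec–sn) = (183 + 3) / 1200 = 186/1200 = 0.1550 → 15.5 cM.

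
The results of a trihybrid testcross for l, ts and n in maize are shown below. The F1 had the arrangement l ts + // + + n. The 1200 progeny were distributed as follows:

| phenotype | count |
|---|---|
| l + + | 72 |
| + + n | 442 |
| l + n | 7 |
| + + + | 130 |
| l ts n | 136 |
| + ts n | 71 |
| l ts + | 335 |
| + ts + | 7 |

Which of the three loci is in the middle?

The two rarest classes, + ts + and l + n, are the double crossovers. Comparing them with the parentals, only the l allele has switched, so l is the middle locus and the order is n – l – ts.

l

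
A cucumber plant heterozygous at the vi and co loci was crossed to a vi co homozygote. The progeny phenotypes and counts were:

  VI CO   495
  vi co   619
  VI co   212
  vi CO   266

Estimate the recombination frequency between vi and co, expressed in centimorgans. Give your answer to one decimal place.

The two most frequent classes, VI CO (495) and vi co (619), are the parental types, so the F1 was VI CO / vi co.
The recombinant classes are VI co and vi CO: 212 + 266 = 478.
Recombination frequency = 478/1592 = 0.3003 ≈ 30.0%, i.e. 30.0 centimorgans.

30.0 centimorgans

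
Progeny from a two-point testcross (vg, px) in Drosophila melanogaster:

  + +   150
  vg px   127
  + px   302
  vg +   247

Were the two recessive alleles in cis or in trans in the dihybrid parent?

trans

The two most frequent classes are + px (302) and vg + (247); these are the parental (non-recombinant) types.
So the F1 carried + px on one chromosome and vg + on the other — the recessive alleles are on opposite chromosomes (trans / repulsion).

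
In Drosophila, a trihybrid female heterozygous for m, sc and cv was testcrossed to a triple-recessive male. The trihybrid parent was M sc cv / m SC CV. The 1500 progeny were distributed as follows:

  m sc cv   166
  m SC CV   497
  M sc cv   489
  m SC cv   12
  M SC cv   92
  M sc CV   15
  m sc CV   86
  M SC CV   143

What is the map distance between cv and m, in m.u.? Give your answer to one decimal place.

The two rarest classes, M sc CV and m SC cv, are the double crossovers. Comparing them with the parentals, only the cv allele has switched, so cv is the middle locus and the order is sc – cv – m.
Crossovers in the cv–m interval produce the single-crossover classes m sc cv and M SC CV (166 + 143 = 309) plus the double crossovers (27).
RF(cv–m) = (309 + 27) / 1500 = 336/1500 = 0.2240 → 22.4 m.u.

22.4 m.u.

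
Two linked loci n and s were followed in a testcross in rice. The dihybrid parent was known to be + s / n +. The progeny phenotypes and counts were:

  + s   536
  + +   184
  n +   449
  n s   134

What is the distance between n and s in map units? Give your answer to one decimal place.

24.4 map units

The recombinant classes are + + and n s: 184 + 134 = 318.
Recombination frequency = 318/1303 = 0.2441 ≈ 24.4%, i.e. 24.4 map units.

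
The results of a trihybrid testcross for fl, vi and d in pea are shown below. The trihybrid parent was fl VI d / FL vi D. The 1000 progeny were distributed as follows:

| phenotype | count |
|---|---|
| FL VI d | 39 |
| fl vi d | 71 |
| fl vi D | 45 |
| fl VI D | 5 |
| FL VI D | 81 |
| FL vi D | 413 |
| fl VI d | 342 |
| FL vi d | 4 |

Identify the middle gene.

d

The two rarest classes, fl VI D and FL vi d, are the double crossovers. Comparing them with the parentals, only the d allele has switched, so d is the middle locus and the order is fl – d – vi.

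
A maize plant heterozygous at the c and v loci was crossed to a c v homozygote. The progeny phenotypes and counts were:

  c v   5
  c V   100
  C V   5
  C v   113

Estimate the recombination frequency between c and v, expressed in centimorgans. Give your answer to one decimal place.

4.5 centimorgans

The two most frequent classes, C v (113) and c V (100), are the parental types, so the F1 was C v / c V.
The recombinant classes are C V and c v: 5 + 5 = 10.
Recombination frequency = 10/223 = 0.0448 ≈ 4.5%, i.e. 4.5 centimorgans.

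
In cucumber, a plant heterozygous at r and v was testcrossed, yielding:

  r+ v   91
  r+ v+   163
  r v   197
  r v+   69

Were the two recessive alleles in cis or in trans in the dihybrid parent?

The two most frequent classes are r+ v+ (163) and r v (197); these are the parental (non-recombinant) types.
So the F1 carried r+ v+ on one chromosome and r v on the other — the recessive alleles are on the same chromosome (cis / coupling).

cis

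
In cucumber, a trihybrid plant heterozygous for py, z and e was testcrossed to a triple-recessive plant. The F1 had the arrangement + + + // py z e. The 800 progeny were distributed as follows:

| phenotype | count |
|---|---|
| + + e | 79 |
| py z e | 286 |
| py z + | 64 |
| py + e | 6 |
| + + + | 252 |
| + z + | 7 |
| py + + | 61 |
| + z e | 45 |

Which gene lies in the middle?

The two rarest classes, + z + and py + e, are the double crossovers. Comparing them with the parentals, only the z allele has switched, so z is the middle locus and the order is e – z – py.

z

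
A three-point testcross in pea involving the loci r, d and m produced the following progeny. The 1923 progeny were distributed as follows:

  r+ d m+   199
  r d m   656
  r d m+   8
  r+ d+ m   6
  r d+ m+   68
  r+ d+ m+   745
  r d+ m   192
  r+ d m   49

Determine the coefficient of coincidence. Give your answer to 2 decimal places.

The two most frequent reciprocal classes, r+ d+ m+ and r d m, are the parental types, so the F1 was r+ d+ m+ / r d m.
The two rarest classes, r+ d+ m and r d m+, are the double crossovers. Comparing them with the parentals, only the m allele has switched, so m is the middle locus and the order is d – m – r.
d–m: (391 + 14)/1923 = 0.2106; m–r: (117 + 14)/1923 = 0.0681.
Expected DCO frequency = 0.2106 × 0.0681 ≈ 0.01434; observed = 14/1923 ≈ 0.00728.
Coefficient of coincidence = 0.00728/0.01434 ≈ 0.51.

0.51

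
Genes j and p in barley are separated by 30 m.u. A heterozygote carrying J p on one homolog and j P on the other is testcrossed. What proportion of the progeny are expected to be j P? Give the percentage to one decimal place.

35.0%

A map distance of 30 m.u. corresponds to a recombination frequency of 0.300.
The F1 is J p / j P, so j P is a parental gamete class with expected frequency (1 − r)/2 = 0.700/2 = 0.3500.
That is 0.3500 = 35.0% of the progeny.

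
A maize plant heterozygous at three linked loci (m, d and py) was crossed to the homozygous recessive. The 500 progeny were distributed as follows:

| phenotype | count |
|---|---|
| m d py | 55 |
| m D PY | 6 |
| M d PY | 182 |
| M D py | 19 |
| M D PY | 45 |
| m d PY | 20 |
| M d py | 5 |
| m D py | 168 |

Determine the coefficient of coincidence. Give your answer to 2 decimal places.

0.99

The two most frequent reciprocal classes, m D py and M d PY, are the parental types, so the F1 was m D py / M d PY.
The two rarest classes, m D PY and M d py, are the double crossovers. Comparing them with the parentals, only the py allele has switched, so py is the middle locus and the order is d – py – m.
d–py: (100 + 11)/500 = 0.2220; py–m: (39 + 11)/500 = 0.1000.
Expected DCO frequency = 0.2220 × 0.1000 ≈ 0.02220; observed = 11/500 ≈ 0.02200.
Coefficient of coincidence = 0.02200/0.02220 ≈ 0.99.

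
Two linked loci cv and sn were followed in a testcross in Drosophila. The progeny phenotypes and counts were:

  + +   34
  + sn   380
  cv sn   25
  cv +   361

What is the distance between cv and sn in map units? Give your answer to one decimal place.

The two most frequent classes, + sn (380) and cv + (361), are the parental types, so the F1 was + sn / cv +.
The recombinant classes are + + and cv sn: 34 + 25 = 59.
Recombination frequency = 59/800 = 0.0737 ≈ 7.4%, i.e. 7.4 map units.

7.4 map units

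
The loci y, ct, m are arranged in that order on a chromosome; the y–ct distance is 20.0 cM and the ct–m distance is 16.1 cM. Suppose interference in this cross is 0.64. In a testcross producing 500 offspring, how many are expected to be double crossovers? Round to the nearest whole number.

Map distances give recombination frequencies of 0.200 and 0.161 for the two intervals.
With interference 0.64 (so coincidence = 0.36), expected double-crossover frequency = 0.200 × 0.161 × 0.36 = 0.01159.
Expected number = 0.01159 × 500 = 5.80 ≈ 6.

6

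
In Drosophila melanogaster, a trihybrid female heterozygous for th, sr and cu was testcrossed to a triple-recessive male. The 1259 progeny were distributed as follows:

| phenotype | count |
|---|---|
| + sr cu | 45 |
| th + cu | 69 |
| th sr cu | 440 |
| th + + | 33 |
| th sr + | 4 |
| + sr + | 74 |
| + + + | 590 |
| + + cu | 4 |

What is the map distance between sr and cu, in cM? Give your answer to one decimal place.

The two most frequent reciprocal classes, + + + and th sr cu, are the parental types, so the F1 was + + + / th sr cu.
The two rarest classes, + + cu and th sr +, are the double crossovers. Comparing them with the parentals, only the cu allele has switched, so cu is the middle locus and the order is th – cu – sr.
Crossovers in the cu–sr interval produce the single-crossover classes + sr + and th + cu (74 + 69 = 143) plus the double crossovers (8).
RF(cu–sr) = (143 + 8) / 1259 = 151/1259 = 0.1199 → 12.0 cM.

12.0 cM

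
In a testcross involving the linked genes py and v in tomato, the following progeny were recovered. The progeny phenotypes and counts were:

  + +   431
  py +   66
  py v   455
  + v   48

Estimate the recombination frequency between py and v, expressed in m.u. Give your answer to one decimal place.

11.4 m.u.

The two most frequent classes, + + (431) and py v (455), are the parental types, so the F1 was + + / py v.
The recombinant classes are + v and py +: 48 + 66 = 114.
Recombination frequency = 114/1000 = 0.1140 ≈ 11.4%, i.e. 11.4 m.u.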